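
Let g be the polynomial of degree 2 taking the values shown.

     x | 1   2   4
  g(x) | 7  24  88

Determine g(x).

g(x) = 5x^2 + 2x

Write g(x) = ax^2 + bx + c. Substituting each data point gives a linear system:
  a + b + c = 7
  4a + 2b + c = 24
  16a + 4b + c = 88
Solving the system yields a = 5, b = 2, c = 0.
So g(x) = 5x^2 + 2x.
Check: g(4) = 88. ✓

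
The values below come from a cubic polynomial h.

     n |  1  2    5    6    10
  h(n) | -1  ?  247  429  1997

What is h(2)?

13

The 4 known points determine the degree-3 polynomial uniquely.
Write h(n) = an^3 + bn^2 + cn + d. Substituting each data point gives a linear system:
  a + b + c + d = -1
  125a + 25b + 5c + d = 247
  216a + 36b + 6c + d = 429
  1000a + 100b + 10c + d = 1997
Solving the system yields a = 2, b = 0, c = 0, d = -3.
So h(n) = 2n^3 - 3.
Then h(2) = 13.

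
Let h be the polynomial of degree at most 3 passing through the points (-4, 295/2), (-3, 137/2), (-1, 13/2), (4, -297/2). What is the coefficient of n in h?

Write h(n) = an^3 + bn^2 + cn + d. Substituting each data point gives a linear system:
  -64a + 16b - 4c + d = 295/2
  -27a + 9b - 3c + d = 137/2
  -a + b - c + d = 13/2
  64a + 16b + 4c + d = -297/2
Solving the system yields a = -2, b = 0, c = -5, d = -1/2.
So h(n) = -2n^3 - 5n - 1/2.
The coefficient of n is -5.

-5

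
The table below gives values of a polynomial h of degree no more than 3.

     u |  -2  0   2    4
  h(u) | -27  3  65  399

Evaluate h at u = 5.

743

Using the Lagrange interpolation formula with nodes -2, 0, 2, 4:
  L_0(u) = u(u - 2)(u - 4) / -48
  L_1(u) = (u + 2)(u - 2)(u - 4) / 16
  L_2(u) = (u + 2)u(u - 4) / -16
  L_3(u) = (u + 2)u(u - 2) / 48
Then h(u) = -27·L_0(u) + 3·L_1(u) + 65·L_2(u) + 399·L_3(u).
Expanding and collecting terms gives h(u) = 5u^3 + 4u^2 + 3u + 3.
Evaluating at u = 5: h(5) = 743.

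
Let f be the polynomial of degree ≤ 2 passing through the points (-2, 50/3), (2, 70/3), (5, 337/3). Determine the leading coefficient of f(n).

4

Write f(n) = an^2 + bn + c. Substituting each data point gives a linear system:
  4a - 2b + c = 50/3
  4a + 2b + c = 70/3
  25a + 5b + c = 337/3
Solving the system yields a = 4, b = 5/3, c = 4.
So f(n) = 4n² + (5/3)n + 4.
The leading coefficient is 4.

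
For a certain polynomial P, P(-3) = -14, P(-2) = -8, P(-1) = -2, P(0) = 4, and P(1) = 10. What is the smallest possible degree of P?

1

Forward differences of the values at s = -3, -2, -1, 0, 1:
  P  : -14  -8  -2  4  10
  Δ  : 6  6  6  6
  Δ^2: 0  0  0
  Δ^3: 0  0
  Δ^4: 0
The first differences are constant (6) and nonzero, while all higher differences vanish, so the minimal degree is 1.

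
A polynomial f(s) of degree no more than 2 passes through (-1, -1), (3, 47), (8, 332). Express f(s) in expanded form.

f(s) = 5s^2 + 2s - 4

Write f(s) = as^2 + bs + c. Substituting each data point gives a linear system:
  a - b + c = -1
  9a + 3b + c = 47
  64a + 8b + c = 332
Solving the system yields a = 5, b = 2, c = -4.
So f(s) = 5s² + 2s - 4.
Check: f(8) = 332. ✓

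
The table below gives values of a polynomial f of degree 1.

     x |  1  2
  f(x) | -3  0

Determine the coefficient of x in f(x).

Write f(x) = ax + b. Substituting each data point gives a linear system:
  a + b = -3
  2a + b = 0
Solving the system yields a = 3, b = -6.
So f(x) = 3x - 6.
The leading coefficient is 3.

3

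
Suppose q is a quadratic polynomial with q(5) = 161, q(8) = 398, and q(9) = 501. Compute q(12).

882

Write q(t) = at^2 + bt + c. Substituting each data point gives a linear system:
  25a + 5b + c = 161
  64a + 8b + c = 398
  81a + 9b + c = 501
Solving the system yields a = 6, b = 1, c = 6.
So q(t) = 6t² + t + 6.
Then q(12) = 882.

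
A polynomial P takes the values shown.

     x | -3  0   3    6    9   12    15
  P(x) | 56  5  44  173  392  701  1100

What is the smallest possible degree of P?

2

Forward differences of the values at x = -3, 0, 3, 6, 9, 12, 15:
  P  : 56  5  44  173  392  701  1100
  Δ  : -51  39  129  219  309  399
  Δ^2: 90  90  90  90  90
  Δ^3: 0  0  0  0
  Δ^4: 0  0  0
  Δ^5: 0  0
  Δ^6: 0
The second differences are constant (90) and nonzero, while all higher differences vanish, so the minimal degree is 2.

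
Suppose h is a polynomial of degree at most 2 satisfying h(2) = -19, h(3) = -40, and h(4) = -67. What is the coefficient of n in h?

Write h(n) = an^2 + bn + c. Substituting each data point gives a linear system:
  4a + 2b + c = -19
  9a + 3b + c = -40
  16a + 4b + c = -67
Solving the system yields a = -3, b = -6, c = 5.
So h(n) = -3n² - 6n + 5.
The coefficient of n is -6.

-6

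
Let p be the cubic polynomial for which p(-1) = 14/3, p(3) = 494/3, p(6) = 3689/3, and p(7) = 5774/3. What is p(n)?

Using the Lagrange interpolation formula with nodes -1, 3, 6, 7:
  L_0(n) = (n - 3)(n - 6)(n - 7) / -224
  L_1(n) = (n + 1)(n - 6)(n - 7) / 48
  L_2(n) = (n + 1)(n - 3)(n - 7) / -21
  L_3(n) = (n + 1)(n - 3)(n - 6) / 32
Then p(n) = 14/3·L_0(n) + 494/3·L_1(n) + 3689/3·L_2(n) + 5774/3·L_3(n).
Expanding and collecting terms gives p(n) = 5n^3 + 5n^2 - 5n - 1/3.
Check: p(7) = 5774/3. ✓

p(n) = 5n^3 + 5n^2 - 5n - 1/3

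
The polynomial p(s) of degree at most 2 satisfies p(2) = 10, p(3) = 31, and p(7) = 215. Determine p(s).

Using the Lagrange interpolation formula with nodes 2, 3, 7:
  L_0(s) = (s - 3)(s - 7) / 5
  L_1(s) = (s - 2)(s - 7) / -4
  L_2(s) = (s - 2)(s - 3) / 20
Then p(s) = 10·L_0(s) + 31·L_1(s) + 215·L_2(s).
Expanding and collecting terms gives p(s) = 5s² - 4s - 2.
Check: p(3) = 31. ✓

p(s) = 5s^2 - 4s - 2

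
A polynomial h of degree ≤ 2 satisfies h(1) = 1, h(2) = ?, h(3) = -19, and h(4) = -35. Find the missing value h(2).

-7

On equispaced nodes a degree-2 polynomial has vanishing third forward difference, so
  - h(1) + 3·h(2) - 3·h(3) + h(4) = 0.
Substituting the known values and solving for h(2):
  3·h(2) = -21
  h(2) = -7.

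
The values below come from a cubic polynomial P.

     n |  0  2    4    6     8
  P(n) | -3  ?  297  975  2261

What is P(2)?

The 4 known points determine the degree-3 polynomial uniquely.
Write P(n) = an^3 + bn^2 + cn + d. Substituting each data point gives a linear system:
  d = -3
  64a + 16b + 4c + d = 297
  216a + 36b + 6c + d = 975
  512a + 64b + 8c + d = 2261
Solving the system yields a = 4, b = 4, c = -5, d = -3.
So P(n) = 4n^3 + 4n^2 - 5n - 3.
Then P(2) = 35.

35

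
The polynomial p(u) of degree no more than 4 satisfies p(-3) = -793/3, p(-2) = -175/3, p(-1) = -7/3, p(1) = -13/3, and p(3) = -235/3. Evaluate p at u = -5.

-5251/3

Write p(u) = au^4 + bu^3 + cu^2 + du + e. Substituting each data point gives a linear system:
  81a - 27b + 9c - 3d + e = -793/3
  16a - 8b + 4c - 2d + e = -175/3
  a - b + c - d + e = -7/3
  a + b + c + d + e = -13/3
  81a + 27b + 9c + 3d + e = -235/3
Solving the system yields a = -2, b = 4, c = -1, d = -5, e = -1/3.
So p(u) = -2u^4 + 4u^3 - u^2 - 5u - 1/3.
Then p(-5) = -5251/3.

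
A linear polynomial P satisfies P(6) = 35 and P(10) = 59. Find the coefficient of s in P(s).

Write P(s) = as + b. Substituting each data point gives a linear system:
  6a + b = 35
  10a + b = 59
Solving the system yields a = 6, b = -1.
So P(s) = 6s - 1.
The leading coefficient is 6.

6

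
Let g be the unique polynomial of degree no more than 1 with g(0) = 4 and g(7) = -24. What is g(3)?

Using the Lagrange interpolation formula with nodes 0, 7:
  L_0(x) = (x - 7) / -7
  L_1(x) = x / 7
Then g(x) = 4·L_0(x) - 24·L_1(x).
Expanding and collecting terms gives g(x) = -4x + 4.
Evaluating at x = 3: g(3) = -8.

-8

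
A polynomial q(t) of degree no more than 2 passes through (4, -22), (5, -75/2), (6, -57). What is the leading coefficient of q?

-2

Write q(t) = at^2 + bt + c. Substituting each data point gives a linear system:
  16a + 4b + c = -22
  25a + 5b + c = -75/2
  36a + 6b + c = -57
Solving the system yields a = -2, b = 5/2, c = 0.
So q(t) = -2t^2 + (5/2)t.
The leading coefficient is -2.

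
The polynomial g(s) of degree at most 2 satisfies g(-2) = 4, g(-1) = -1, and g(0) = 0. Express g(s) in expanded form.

g(s) = 3s^2 + 4s

Write g(s) = as^2 + bs + c. Substituting each data point gives a linear system:
  4a - 2b + c = 4
  a - b + c = -1
  c = 0
Solving the system yields a = 3, b = 4, c = 0.
So g(s) = 3s^2 + 4s.
Check: g(0) = 0. ✓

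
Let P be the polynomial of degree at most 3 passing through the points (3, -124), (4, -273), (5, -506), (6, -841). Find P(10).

-3561

Write P(x) = ax^3 + bx^2 + cx + d. Substituting each data point gives a linear system:
  27a + 9b + 3c + d = -124
  64a + 16b + 4c + d = -273
  125a + 25b + 5c + d = -506
  216a + 36b + 6c + d = -841
Solving the system yields a = -3, b = -6, c = 4, d = -1.
So P(x) = -3x³ - 6x² + 4x - 1.
Then P(10) = -3561.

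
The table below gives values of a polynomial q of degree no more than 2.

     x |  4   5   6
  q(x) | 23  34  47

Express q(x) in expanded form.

q(x) = x^2 + 2x - 1

Write q(x) = ax^2 + bx + c. Substituting each data point gives a linear system:
  16a + 4b + c = 23
  25a + 5b + c = 34
  36a + 6b + c = 47
Solving the system yields a = 1, b = 2, c = -1.
So q(x) = x² + 2x - 1.
Check: q(4) = 23. ✓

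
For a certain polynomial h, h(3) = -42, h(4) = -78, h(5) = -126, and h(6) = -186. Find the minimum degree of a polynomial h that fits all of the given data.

Forward differences of the values at x = 3, 4, 5, 6:
  h  : -42  -78  -126  -186
  Δ  : -36  -48  -60
  Δ^2: -12  -12
  Δ^3: 0
The second differences are constant (-12) and nonzero, while all higher differences vanish, so the minimal degree is 2.

2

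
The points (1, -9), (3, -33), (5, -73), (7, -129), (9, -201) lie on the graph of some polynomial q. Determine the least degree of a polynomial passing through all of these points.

2

Forward differences of the values at x = 1, 3, 5, 7, 9:
  q  : -9  -33  -73  -129  -201
  Δ  : -24  -40  -56  -72
  Δ^2: -16  -16  -16
  Δ^3: 0  0
  Δ^4: 0
The second differences are constant (-16) and nonzero, while all higher differences vanish, so the minimal degree is 2.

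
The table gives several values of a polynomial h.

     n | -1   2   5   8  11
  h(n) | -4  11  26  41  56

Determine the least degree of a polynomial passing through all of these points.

Forward differences of the values at n = -1, 2, 5, 8, 11:
  h  : -4  11  26  41  56
  Δ  : 15  15  15  15
  Δ^2: 0  0  0
  Δ^3: 0  0
  Δ^4: 0
The first differences are constant (15) and nonzero, while all higher differences vanish, so the minimal degree is 1.

1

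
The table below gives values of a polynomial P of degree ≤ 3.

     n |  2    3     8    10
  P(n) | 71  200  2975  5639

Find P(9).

Using the Lagrange interpolation formula with nodes 2, 3, 8, 10:
  L_0(n) = (n - 3)(n - 8)(n - 10) / -48
  L_1(n) = (n - 2)(n - 8)(n - 10) / 35
  L_2(n) = (n - 2)(n - 3)(n - 10) / -60
  L_3(n) = (n - 2)(n - 3)(n - 8) / 112
Then P(n) = 71·L_0(n) + 200·L_1(n) + 2975·L_2(n) + 5639·L_3(n).
Expanding and collecting terms gives P(n) = 5n^3 + 6n^2 + 4n - 1.
Evaluating at n = 9: P(9) = 4166.

4166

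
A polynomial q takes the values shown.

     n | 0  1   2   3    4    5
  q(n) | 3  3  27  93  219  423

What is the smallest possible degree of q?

Forward differences of the values at n = 0, 1, 2, 3, 4, 5:
  q  : 3  3  27  93  219  423
  Δ  : 0  24  66  126  204
  Δ^2: 24  42  60  78
  Δ^3: 18  18  18
  Δ^4: 0  0
  Δ^5: 0
The third differences are constant (18) and nonzero, while all higher differences vanish, so the minimal degree is 3.

3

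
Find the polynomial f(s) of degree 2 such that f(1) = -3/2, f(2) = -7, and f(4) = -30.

f(s) = -2s^2 + (1/2)s

Using the Lagrange interpolation formula with nodes 1, 2, 4:
  L_0(s) = (s - 2)(s - 4) / 3
  L_1(s) = (s - 1)(s - 4) / -2
  L_2(s) = (s - 1)(s - 2) / 6
Then f(s) = -3/2·L_0(s) - 7·L_1(s) - 30·L_2(s).
Expanding and collecting terms gives f(s) = -2s^2 + (1/2)s.
Check: f(1) = -3/2. ✓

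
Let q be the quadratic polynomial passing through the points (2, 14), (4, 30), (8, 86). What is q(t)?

q(t) = t^2 + 2t + 6

Write q(t) = at^2 + bt + c. Substituting each data point gives a linear system:
  4a + 2b + c = 14
  16a + 4b + c = 30
  64a + 8b + c = 86
Solving the system yields a = 1, b = 2, c = 6.
So q(t) = t² + 2t + 6.
Check: q(8) = 86. ✓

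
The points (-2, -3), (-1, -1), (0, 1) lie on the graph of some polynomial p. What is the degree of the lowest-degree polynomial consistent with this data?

Forward differences of the values at n = -2, -1, 0:
  p  : -3  -1  1
  Δ  : 2  2
  Δ^2: 0
The first differences are constant (2) and nonzero, while all higher differences vanish, so the minimal degree is 1.

1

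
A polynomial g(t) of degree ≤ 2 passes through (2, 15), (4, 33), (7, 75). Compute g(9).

113

Write g(t) = at^2 + bt + c. Substituting each data point gives a linear system:
  4a + 2b + c = 15
  16a + 4b + c = 33
  49a + 7b + c = 75
Solving the system yields a = 1, b = 3, c = 5.
So g(t) = t^2 + 3t + 5.
Then g(9) = 113.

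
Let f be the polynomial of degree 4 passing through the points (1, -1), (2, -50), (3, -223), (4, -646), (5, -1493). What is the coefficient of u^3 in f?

-1

Write f(u) = au^4 + bu^3 + cu^2 + du + e. Substituting each data point gives a linear system:
  a + b + c + d + e = -1
  16a + 8b + 4c + 2d + e = -50
  81a + 27b + 9c + 3d + e = -223
  256a + 64b + 16c + 4d + e = -646
  625a + 125b + 25c + 5d + e = -1493
Solving the system yields a = -2, b = -1, c = -6, d = 6, e = 2.
So f(u) = -2u^4 - u^3 - 6u^2 + 6u + 2.
The coefficient of u^3 is -1.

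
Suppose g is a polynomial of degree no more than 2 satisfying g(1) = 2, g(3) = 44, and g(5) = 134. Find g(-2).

29

Forward differences of the values at u = 1, 3, 5:
  g  : 2  44  134
  Δ  : 42  90
  Δ^2: 48
The second differences are constant, confirming degree 2.
Interpolating (Newton forward form) and evaluating at u = -2 gives g(-2) = 29.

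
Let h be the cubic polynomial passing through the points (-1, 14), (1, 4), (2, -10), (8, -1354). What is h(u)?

h(u) = -3u^3 + 3u^2 - 2u + 6

Write h(u) = au^3 + bu^2 + cu + d. Substituting each data point gives a linear system:
  -a + b - c + d = 14
  a + b + c + d = 4
  8a + 4b + 2c + d = -10
  512a + 64b + 8c + d = -1354
Solving the system yields a = -3, b = 3, c = -2, d = 6.
So h(u) = -3u³ + 3u² - 2u + 6.
Check: h(8) = -1354. ✓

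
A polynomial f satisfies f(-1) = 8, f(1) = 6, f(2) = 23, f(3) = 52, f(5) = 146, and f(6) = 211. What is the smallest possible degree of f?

Divided differences on the nodes -1, 1, 2, 3, 5, 6:
  order 0: 8  6  23  52  146  211
  order 1: -1  17  29  47  65
  order 2: 6  6  6  6
  order 3: 0  0  0
  order 4: 0  0
  order 5: 0
The order-2 divided differences are all 6 (nonzero) and every higher order vanishes, so the data lies on a polynomial of degree exactly 2.

2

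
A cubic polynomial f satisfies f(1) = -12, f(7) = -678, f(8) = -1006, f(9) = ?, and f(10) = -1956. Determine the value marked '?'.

-1428

The 4 known points determine the degree-3 polynomial uniquely.
Write f(x) = ax^3 + bx^2 + cx + d. Substituting each data point gives a linear system:
  a + b + c + d = -12
  343a + 49b + 7c + d = -678
  512a + 64b + 8c + d = -1006
  1000a + 100b + 10c + d = -1956
Solving the system yields a = -2, b = 1, c = -5, d = -6.
So f(x) = -2x^3 + x^2 - 5x - 6.
Then f(9) = -1428.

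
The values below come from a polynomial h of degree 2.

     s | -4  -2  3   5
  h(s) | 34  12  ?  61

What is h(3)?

The 3 known points determine the degree-2 polynomial uniquely.
Write h(s) = as^2 + bs + c. Substituting each data point gives a linear system:
  16a - 4b + c = 34
  4a - 2b + c = 12
  25a + 5b + c = 61
Solving the system yields a = 2, b = 1, c = 6.
So h(s) = 2s^2 + s + 6.
Then h(3) = 27.

27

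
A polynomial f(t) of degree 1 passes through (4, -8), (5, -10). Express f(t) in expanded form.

Using the Lagrange interpolation formula with nodes 4, 5:
  L_0(t) = (t - 5) / -1
  L_1(t) = (t - 4) / 1
Then f(t) = -8·L_0(t) - 10·L_1(t).
Expanding and collecting terms gives f(t) = -2t.
Check: f(4) = -8. ✓

f(t) = -2t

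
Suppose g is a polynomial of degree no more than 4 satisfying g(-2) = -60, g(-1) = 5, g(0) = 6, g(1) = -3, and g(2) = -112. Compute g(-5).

-3339

Write g(u) = au^4 + bu^3 + cu^2 + du + e. Substituting each data point gives a linear system:
  16a - 8b + 4c - 2d + e = -60
  a - b + c - d + e = 5
  e = 6
  a + b + c + d + e = -3
  16a + 8b + 4c + 2d + e = -112
Solving the system yields a = -6, b = -3, c = 1, d = -1, e = 6.
So g(u) = -6u^4 - 3u^3 + u^2 - u + 6.
Then g(-5) = -3339.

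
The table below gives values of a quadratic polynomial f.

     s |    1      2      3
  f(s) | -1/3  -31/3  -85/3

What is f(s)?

f(s) = -4s^2 + 2s + 5/3

Write f(s) = as^2 + bs + c. Substituting each data point gives a linear system:
  a + b + c = -1/3
  4a + 2b + c = -31/3
  9a + 3b + c = -85/3
Solving the system yields a = -4, b = 2, c = 5/3.
So f(s) = -4s^2 + 2s + 5/3.
Check: f(2) = -31/3. ✓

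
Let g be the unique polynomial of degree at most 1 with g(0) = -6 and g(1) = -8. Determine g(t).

g(t) = -2t - 6

Using the Lagrange interpolation formula with nodes 0, 1:
  L_0(t) = (t - 1) / -1
  L_1(t) = t / 1
Then g(t) = -6·L_0(t) - 8·L_1(t).
Expanding and collecting terms gives g(t) = -2t - 6.
Check: g(0) = -6. ✓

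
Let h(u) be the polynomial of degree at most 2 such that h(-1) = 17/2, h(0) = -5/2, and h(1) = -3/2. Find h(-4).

227/2

Using the Lagrange interpolation formula with nodes -1, 0, 1:
  L_0(u) = u(u - 1) / 2
  L_1(u) = (u + 1)(u - 1) / -1
  L_2(u) = (u + 1)u / 2
Then h(u) = 17/2·L_0(u) - 5/2·L_1(u) - 3/2·L_2(u).
Expanding and collecting terms gives h(u) = 6u^2 - 5u - 5/2.
Evaluating at u = -4: h(-4) = 227/2.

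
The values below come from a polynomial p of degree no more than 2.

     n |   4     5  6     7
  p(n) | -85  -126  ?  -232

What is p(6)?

-175

On equispaced nodes a degree-2 polynomial has vanishing third forward difference, so
  - p(4) + 3·p(5) - 3·p(6) + p(7) = 0.
Substituting the known values and solving for p(6):
  -3·p(6) = 525
  p(6) = -175.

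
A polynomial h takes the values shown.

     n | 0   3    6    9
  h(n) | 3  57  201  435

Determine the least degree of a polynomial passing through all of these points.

Forward differences of the values at n = 0, 3, 6, 9:
  h  : 3  57  201  435
  Δ  : 54  144  234
  Δ^2: 90  90
  Δ^3: 0
The second differences are constant (90) and nonzero, while all higher differences vanish, so the minimal degree is 2.

2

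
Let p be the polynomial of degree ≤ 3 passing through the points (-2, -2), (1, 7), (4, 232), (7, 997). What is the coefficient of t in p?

Write p(t) = at^3 + bt^2 + ct + d. Substituting each data point gives a linear system:
  -8a + 4b - 2c + d = -2
  a + b + c + d = 7
  64a + 16b + 4c + d = 232
  343a + 49b + 7c + d = 997
Solving the system yields a = 2, b = 6, c = 3, d = -4.
So p(t) = 2t^3 + 6t^2 + 3t - 4.
The coefficient of t is 3.

3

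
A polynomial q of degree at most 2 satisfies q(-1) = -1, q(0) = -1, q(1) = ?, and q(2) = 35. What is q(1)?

The 3 known points determine the degree-2 polynomial uniquely.
Write q(t) = at^2 + bt + c. Substituting each data point gives a linear system:
  a - b + c = -1
  c = -1
  4a + 2b + c = 35
Solving the system yields a = 6, b = 6, c = -1.
So q(t) = 6t^2 + 6t - 1.
Then q(1) = 11.

11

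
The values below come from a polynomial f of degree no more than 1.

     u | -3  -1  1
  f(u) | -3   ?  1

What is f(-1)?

-1

The 2 known points determine the degree-1 polynomial uniquely.
Write f(u) = au + b. Substituting each data point gives a linear system:
  -3a + b = -3
  a + b = 1
Solving the system yields a = 1, b = 0.
So f(u) = u.
Then f(-1) = -1.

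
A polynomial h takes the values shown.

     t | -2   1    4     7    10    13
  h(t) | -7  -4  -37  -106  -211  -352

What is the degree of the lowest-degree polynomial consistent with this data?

Forward differences of the values at t = -2, 1, 4, 7, 10, 13:
  h  : -7  -4  -37  -106  -211  -352
  Δ  : 3  -33  -69  -105  -141
  Δ^2: -36  -36  -36  -36
  Δ^3: 0  0  0
  Δ^4: 0  0
  Δ^5: 0
The second differences are constant (-36) and nonzero, while all higher differences vanish, so the minimal degree is 2.

2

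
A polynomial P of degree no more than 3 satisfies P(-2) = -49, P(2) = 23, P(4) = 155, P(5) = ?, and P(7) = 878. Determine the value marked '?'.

The 4 known points determine the degree-3 polynomial uniquely.
Write P(n) = an^3 + bn^2 + cn + d. Substituting each data point gives a linear system:
  -8a + 4b - 2c + d = -49
  8a + 4b + 2c + d = 23
  64a + 16b + 4c + d = 155
  343a + 49b + 7c + d = 878
Solving the system yields a = 3, b = -4, c = 6, d = 3.
So P(n) = 3n³ - 4n² + 6n + 3.
Then P(5) = 308.

308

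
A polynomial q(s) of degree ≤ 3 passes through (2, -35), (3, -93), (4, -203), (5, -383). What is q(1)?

Using the Lagrange interpolation formula with nodes 2, 3, 4, 5:
  L_0(s) = (s - 3)(s - 4)(s - 5) / -6
  L_1(s) = (s - 2)(s - 4)(s - 5) / 2
  L_2(s) = (s - 2)(s - 3)(s - 5) / -2
  L_3(s) = (s - 2)(s - 3)(s - 4) / 6
Then q(s) = -35·L_0(s) - 93·L_1(s) - 203·L_2(s) - 383·L_3(s).
Expanding and collecting terms gives q(s) = -3s³ + s² - 6s - 3.
Evaluating at s = 1: q(1) = -11.

-11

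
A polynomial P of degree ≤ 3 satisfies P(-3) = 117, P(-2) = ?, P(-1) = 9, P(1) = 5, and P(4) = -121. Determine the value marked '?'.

The 4 known points determine the degree-3 polynomial uniquely.
Write P(u) = au^3 + bu^2 + cu + d. Substituting each data point gives a linear system:
  -27a + 9b - 3c + d = 117
  -a + b - c + d = 9
  a + b + c + d = 5
  64a + 16b + 4c + d = -121
Solving the system yields a = -3, b = 4, c = 1, d = 3.
So P(u) = -3u^3 + 4u^2 + u + 3.
Then P(-2) = 41.

41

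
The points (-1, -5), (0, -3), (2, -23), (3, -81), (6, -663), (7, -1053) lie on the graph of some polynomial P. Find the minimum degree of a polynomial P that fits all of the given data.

Divided differences on the nodes -1, 0, 2, 3, 6, 7:
  order 0: -5  -3  -23  -81  -663  -1053
  order 1: 2  -10  -58  -194  -390
  order 2: -4  -16  -34  -49
  order 3: -3  -3  -3
  order 4: 0  0
  order 5: 0
The order-3 divided differences are all -3 (nonzero) and every higher order vanishes, so the data lies on a polynomial of degree exactly 3.

3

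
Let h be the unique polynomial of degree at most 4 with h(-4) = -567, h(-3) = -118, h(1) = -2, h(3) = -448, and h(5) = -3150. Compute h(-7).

Write h(x) = ax^4 + bx^3 + cx^2 + dx + e. Substituting each data point gives a linear system:
  256a - 64b + 16c - 4d + e = -567
  81a - 27b + 9c - 3d + e = -118
  a + b + c + d + e = -2
  81a + 27b + 9c + 3d + e = -448
  625a + 125b + 25c + 5d + e = -3150
Solving the system yields a = -4, b = -6, c = 4, d = -1, e = 5.
So h(x) = -4x^4 - 6x^3 + 4x^2 - x + 5.
Then h(-7) = -7338.

-7338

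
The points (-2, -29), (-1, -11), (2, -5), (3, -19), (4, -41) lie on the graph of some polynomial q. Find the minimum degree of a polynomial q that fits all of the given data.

Divided differences on the nodes -2, -1, 2, 3, 4:
  order 0: -29  -11  -5  -19  -41
  order 1: 18  2  -14  -22
  order 2: -4  -4  -4
  order 3: 0  0
  order 4: 0
The order-2 divided differences are all -4 (nonzero) and every higher order vanishes, so the data lies on a polynomial of degree exactly 2.

2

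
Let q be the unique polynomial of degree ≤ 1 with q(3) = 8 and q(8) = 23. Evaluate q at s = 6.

Write q(s) = as + b. Substituting each data point gives a linear system:
  3a + b = 8
  8a + b = 23
Solving the system yields a = 3, b = -1.
So q(s) = 3s - 1.
Then q(6) = 17.

17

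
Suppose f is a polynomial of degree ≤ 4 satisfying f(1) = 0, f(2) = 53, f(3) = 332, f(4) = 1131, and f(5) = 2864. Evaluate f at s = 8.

Forward differences of the values at s = 1, 2, 3, 4, 5:
  f  : 0  53  332  1131  2864
  Δ  : 53  279  799  1733
  Δ^2: 226  520  934
  Δ^3: 294  414
  Δ^4: 120
The fourth differences are constant, confirming degree 4.
Interpolating (Newton forward form) and evaluating at s = 8 gives f(8) = 19607.

19607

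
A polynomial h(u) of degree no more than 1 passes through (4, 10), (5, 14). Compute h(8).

Write h(u) = au + b. Substituting each data point gives a linear system:
  4a + b = 10
  5a + b = 14
Solving the system yields a = 4, b = -6.
So h(u) = 4u - 6.
Then h(8) = 26.

26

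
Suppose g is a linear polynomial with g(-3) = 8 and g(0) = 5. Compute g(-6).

11

Write g(u) = au + b. Substituting each data point gives a linear system:
  -3a + b = 8
  b = 5
Solving the system yields a = -1, b = 5.
So g(u) = -u + 5.
Then g(-6) = 11.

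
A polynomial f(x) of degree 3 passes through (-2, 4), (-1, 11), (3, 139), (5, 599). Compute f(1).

Using the Lagrange interpolation formula with nodes -2, -1, 3, 5:
  L_0(x) = (x + 1)(x - 3)(x - 5) / -35
  L_1(x) = (x + 2)(x - 3)(x - 5) / 24
  L_2(x) = (x + 2)(x + 1)(x - 5) / -40
  L_3(x) = (x + 2)(x + 1)(x - 3) / 84
Then f(x) = 4·L_0(x) + 11·L_1(x) + 139·L_2(x) + 599·L_3(x).
Expanding and collecting terms gives f(x) = 4x^3 + 5x^2 - 6x + 4.
Evaluating at x = 1: f(1) = 7.

7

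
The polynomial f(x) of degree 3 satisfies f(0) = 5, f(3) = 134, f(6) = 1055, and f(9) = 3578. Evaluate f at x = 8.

Forward differences of the values at x = 0, 3, 6, 9:
  f  : 5  134  1055  3578
  Δ  : 129  921  2523
  Δ^2: 792  1602
  Δ^3: 810
The third differences are constant, confirming degree 3.
Interpolating (Newton forward form) and evaluating at x = 8 gives f(8) = 2509.

2509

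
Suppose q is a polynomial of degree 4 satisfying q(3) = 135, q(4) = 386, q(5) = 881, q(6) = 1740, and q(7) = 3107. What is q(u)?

Using the Lagrange interpolation formula with nodes 3, 4, 5, 6, 7:
  L_0(u) = (u - 4)(u - 5)(u - 6)(u - 7) / 24
  L_1(u) = (u - 3)(u - 5)(u - 6)(u - 7) / -6
  L_2(u) = (u - 3)(u - 4)(u - 6)(u - 7) / 4
  L_3(u) = (u - 3)(u - 4)(u - 5)(u - 7) / -6
  L_4(u) = (u - 3)(u - 4)(u - 5)(u - 6) / 24
Then q(u) = 135·L_0(u) + 386·L_1(u) + 881·L_2(u) + 1740·L_3(u) + 3107·L_4(u).
Expanding and collecting terms gives q(u) = u⁴ + 2u³ + u² - 5u + 6.
Check: q(3) = 135. ✓

q(u) = u^4 + 2u^3 + u^2 - 5u + 6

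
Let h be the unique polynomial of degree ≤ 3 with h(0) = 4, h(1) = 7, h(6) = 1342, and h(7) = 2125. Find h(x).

Write h(x) = ax^3 + bx^2 + cx + d. Substituting each data point gives a linear system:
  d = 4
  a + b + c + d = 7
  216a + 36b + 6c + d = 1342
  343a + 49b + 7c + d = 2125
Solving the system yields a = 6, b = 2, c = -5, d = 4.
So h(x) = 6x^3 + 2x^2 - 5x + 4.
Check: h(7) = 2125. ✓

h(x) = 6x^3 + 2x^2 - 5x + 4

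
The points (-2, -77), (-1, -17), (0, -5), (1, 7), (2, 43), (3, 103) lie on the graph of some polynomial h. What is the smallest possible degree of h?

4

Forward differences of the values at s = -2, -1, 0, 1, 2, 3:
  h  : -77  -17  -5  7  43  103
  Δ  : 60  12  12  36  60
  Δ^2: -48  0  24  24
  Δ^3: 48  24  0
  Δ^4: -24  -24
  Δ^5: 0
The fourth differences are constant (-24) and nonzero, while all higher differences vanish, so the minimal degree is 4.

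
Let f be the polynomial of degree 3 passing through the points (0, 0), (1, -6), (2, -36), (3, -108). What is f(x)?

Using the Lagrange interpolation formula with nodes 0, 1, 2, 3:
  L_0(x) = (x - 1)(x - 2)(x - 3) / -6
  L_1(x) = x(x - 2)(x - 3) / 2
  L_2(x) = x(x - 1)(x - 3) / -2
  L_3(x) = x(x - 1)(x - 2) / 6
Then f(x) = 0·L_0(x) - 6·L_1(x) - 36·L_2(x) - 108·L_3(x).
Expanding and collecting terms gives f(x) = -3x^3 - 3x^2.
Check: f(2) = -36. ✓

f(x) = -3x^3 - 3x^2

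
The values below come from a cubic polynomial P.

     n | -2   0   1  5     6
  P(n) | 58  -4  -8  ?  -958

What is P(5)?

The 4 known points determine the degree-3 polynomial uniquely.
Write P(n) = an^3 + bn^2 + cn + d. Substituting each data point gives a linear system:
  -8a + 4b - 2c + d = 58
  d = -4
  a + b + c + d = -8
  216a + 36b + 6c + d = -958
Solving the system yields a = -5, b = 4, c = -3, d = -4.
So P(n) = -5n^3 + 4n^2 - 3n - 4.
Then P(5) = -544.

-544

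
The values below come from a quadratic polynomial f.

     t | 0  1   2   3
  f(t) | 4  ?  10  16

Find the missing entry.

6

The 3 known points determine the degree-2 polynomial uniquely.
Write f(t) = at^2 + bt + c. Substituting each data point gives a linear system:
  c = 4
  4a + 2b + c = 10
  9a + 3b + c = 16
Solving the system yields a = 1, b = 1, c = 4.
So f(t) = t² + t + 4.
Then f(1) = 6.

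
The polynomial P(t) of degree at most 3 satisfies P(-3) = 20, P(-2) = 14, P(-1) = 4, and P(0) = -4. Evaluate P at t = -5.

Forward differences of the values at t = -3, -2, -1, 0:
  P  : 20  14  4  -4
  Δ  : -6  -10  -8
  Δ^2: -4  2
  Δ^3: 6
The third differences are constant, confirming degree 3.
Interpolating (Newton forward form) and evaluating at t = -5 gives P(-5) = -4.

-4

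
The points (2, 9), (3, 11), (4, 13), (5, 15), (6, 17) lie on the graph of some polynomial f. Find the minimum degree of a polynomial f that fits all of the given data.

Forward differences of the values at x = 2, 3, 4, 5, 6:
  f  : 9  11  13  15  17
  Δ  : 2  2  2  2
  Δ^2: 0  0  0
  Δ^3: 0  0
  Δ^4: 0
The first differences are constant (2) and nonzero, while all higher differences vanish, so the minimal degree is 1.

1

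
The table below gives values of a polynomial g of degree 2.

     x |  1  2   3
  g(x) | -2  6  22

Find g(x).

Using the Lagrange interpolation formula with nodes 1, 2, 3:
  L_0(x) = (x - 2)(x - 3) / 2
  L_1(x) = (x - 1)(x - 3) / -1
  L_2(x) = (x - 1)(x - 2) / 2
Then g(x) = -2·L_0(x) + 6·L_1(x) + 22·L_2(x).
Expanding and collecting terms gives g(x) = 4x² - 4x - 2.
Check: g(3) = 22. ✓

g(x) = 4x^2 - 4x - 2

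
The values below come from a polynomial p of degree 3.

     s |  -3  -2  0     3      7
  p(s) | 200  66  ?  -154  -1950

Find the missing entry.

-4

The 4 known points determine the degree-3 polynomial uniquely.
Write p(s) = as^3 + bs^2 + cs + d. Substituting each data point gives a linear system:
  -27a + 9b - 3c + d = 200
  -8a + 4b - 2c + d = 66
  27a + 9b + 3c + d = -154
  343a + 49b + 7c + d = -1950
Solving the system yields a = -6, b = 3, c = -5, d = -4.
So p(s) = -6s^3 + 3s^2 - 5s - 4.
Then p(0) = -4.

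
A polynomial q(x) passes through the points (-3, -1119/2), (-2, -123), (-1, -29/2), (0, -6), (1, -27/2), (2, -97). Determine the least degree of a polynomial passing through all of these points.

Forward differences of the values at x = -3, -2, -1, 0, 1, 2:
  q  : -1119/2  -123  -29/2  -6  -27/2  -97
  Δ  : 873/2  217/2  17/2  -15/2  -167/2
  Δ^2: -328  -100  -16  -76
  Δ^3: 228  84  -60
  Δ^4: -144  -144
  Δ^5: 0
The fourth differences are constant (-144) and nonzero, while all higher differences vanish, so the minimal degree is 4.

4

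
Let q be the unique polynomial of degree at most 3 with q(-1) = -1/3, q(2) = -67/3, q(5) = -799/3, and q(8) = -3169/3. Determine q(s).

Write q(s) = as^3 + bs^2 + cs + d. Substituting each data point gives a linear system:
  -a + b - c + d = -1/3
  8a + 4b + 2c + d = -67/3
  125a + 25b + 5c + d = -799/3
  512a + 64b + 8c + d = -3169/3
Solving the system yields a = -2, b = -1/3, c = -1, d = -3.
So q(s) = -2s^3 - (1/3)s^2 - s - 3.
Check: q(5) = -799/3. ✓

q(s) = -2s^3 - (1/3)s^2 - s - 3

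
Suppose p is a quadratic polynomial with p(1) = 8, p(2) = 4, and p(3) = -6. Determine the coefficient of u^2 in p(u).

-3

Write p(u) = au^2 + bu + c. Substituting each data point gives a linear system:
  a + b + c = 8
  4a + 2b + c = 4
  9a + 3b + c = -6
Solving the system yields a = -3, b = 5, c = 6.
So p(u) = -3u² + 5u + 6.
The leading coefficient is -3.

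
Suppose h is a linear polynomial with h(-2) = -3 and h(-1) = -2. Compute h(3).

Write h(x) = ax + b. Substituting each data point gives a linear system:
  -2a + b = -3
  -a + b = -2
Solving the system yields a = 1, b = -1.
So h(x) = x - 1.
Then h(3) = 2.

2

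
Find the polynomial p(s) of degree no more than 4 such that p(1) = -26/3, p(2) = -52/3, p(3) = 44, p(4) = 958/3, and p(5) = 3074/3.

Using the Lagrange interpolation formula with nodes 1, 2, 3, 4, 5:
  L_0(s) = (s - 2)(s - 3)(s - 4)(s - 5) / 24
  L_1(s) = (s - 1)(s - 3)(s - 4)(s - 5) / -6
  L_2(s) = (s - 1)(s - 2)(s - 4)(s - 5) / 4
  L_3(s) = (s - 1)(s - 2)(s - 3)(s - 5) / -6
  L_4(s) = (s - 1)(s - 2)(s - 3)(s - 4) / 24
Then p(s) = -26/3·L_0(s) - 52/3·L_1(s) + 44·L_2(s) + 958/3·L_3(s) + 3074/3·L_4(s).
Expanding and collecting terms gives p(s) = 3s^4 - 6s^3 - 4s^2 + (1/3)s - 2.
Check: p(2) = -52/3. ✓

p(s) = 3s^4 - 6s^3 - 4s^2 + (1/3)s - 2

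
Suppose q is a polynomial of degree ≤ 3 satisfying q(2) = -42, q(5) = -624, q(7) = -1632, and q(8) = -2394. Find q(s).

Using the Lagrange interpolation formula with nodes 2, 5, 7, 8:
  L_0(s) = (s - 5)(s - 7)(s - 8) / -90
  L_1(s) = (s - 2)(s - 7)(s - 8) / 18
  L_2(s) = (s - 2)(s - 5)(s - 8) / -10
  L_3(s) = (s - 2)(s - 5)(s - 7) / 18
Then q(s) = -42·L_0(s) - 624·L_1(s) - 1632·L_2(s) - 2394·L_3(s).
Expanding and collecting terms gives q(s) = -4s^3 - 6s^2 + 4s + 6.
Check: q(2) = -42. ✓

q(s) = -4s^3 - 6s^2 + 4s + 6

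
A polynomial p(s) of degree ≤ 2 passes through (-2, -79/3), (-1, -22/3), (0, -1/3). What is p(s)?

Write p(s) = as^2 + bs + c. Substituting each data point gives a linear system:
  4a - 2b + c = -79/3
  a - b + c = -22/3
  c = -1/3
Solving the system yields a = -6, b = 1, c = -1/3.
So p(s) = -6s^2 + s - 1/3.
Check: p(-1) = -22/3. ✓

p(s) = -6s^2 + s - 1/3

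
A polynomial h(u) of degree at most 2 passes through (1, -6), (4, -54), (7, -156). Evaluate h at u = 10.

-312

Using the Lagrange interpolation formula with nodes 1, 4, 7:
  L_0(u) = (u - 4)(u - 7) / 18
  L_1(u) = (u - 1)(u - 7) / -9
  L_2(u) = (u - 1)(u - 4) / 18
Then h(u) = -6·L_0(u) - 54·L_1(u) - 156·L_2(u).
Expanding and collecting terms gives h(u) = -3u^2 - u - 2.
Evaluating at u = 10: h(10) = -312.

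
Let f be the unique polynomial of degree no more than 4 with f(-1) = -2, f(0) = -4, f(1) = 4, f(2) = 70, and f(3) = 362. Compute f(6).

6074

Write f(x) = ax^4 + bx^3 + cx^2 + dx + e. Substituting each data point gives a linear system:
  a - b + c - d + e = -2
  e = -4
  a + b + c + d + e = 4
  16a + 8b + 4c + 2d + e = 70
  81a + 27b + 9c + 3d + e = 362
Solving the system yields a = 5, b = -2, c = 0, d = 5, e = -4.
So f(x) = 5x^4 - 2x^3 + 5x - 4.
Then f(6) = 6074.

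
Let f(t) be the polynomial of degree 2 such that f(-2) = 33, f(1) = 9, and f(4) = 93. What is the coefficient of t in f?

Write f(t) = at^2 + bt + c. Substituting each data point gives a linear system:
  4a - 2b + c = 33
  a + b + c = 9
  16a + 4b + c = 93
Solving the system yields a = 6, b = -2, c = 5.
So f(t) = 6t² - 2t + 5.
The coefficient of t is -2.

-2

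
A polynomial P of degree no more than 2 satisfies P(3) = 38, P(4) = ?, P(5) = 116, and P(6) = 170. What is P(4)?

On equispaced nodes a degree-2 polynomial has vanishing third forward difference, so
  - P(3) + 3·P(4) - 3·P(5) + P(6) = 0.
Substituting the known values and solving for P(4):
  3·P(4) = 216
  P(4) = 72.

72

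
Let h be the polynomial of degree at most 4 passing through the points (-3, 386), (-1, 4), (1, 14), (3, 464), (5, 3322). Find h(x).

h(x) = 5x^4 + x^3 + 2x^2 + 4x + 2

Write h(x) = ax^4 + bx^3 + cx^2 + dx + e. Substituting each data point gives a linear system:
  81a - 27b + 9c - 3d + e = 386
  a - b + c - d + e = 4
  a + b + c + d + e = 14
  81a + 27b + 9c + 3d + e = 464
  625a + 125b + 25c + 5d + e = 3322
Solving the system yields a = 5, b = 1, c = 2, d = 4, e = 2.
So h(x) = 5x^4 + x^3 + 2x^2 + 4x + 2.
Check: h(-3) = 386. ✓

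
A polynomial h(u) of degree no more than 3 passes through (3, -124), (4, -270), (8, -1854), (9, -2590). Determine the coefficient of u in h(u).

0

Write h(u) = au^3 + bu^2 + cu + d. Substituting each data point gives a linear system:
  27a + 9b + 3c + d = -124
  64a + 16b + 4c + d = -270
  512a + 64b + 8c + d = -1854
  729a + 81b + 9c + d = -2590
Solving the system yields a = -3, b = -5, c = 0, d = 2.
So h(u) = -3u³ - 5u² + 2.
The coefficient of u is 0.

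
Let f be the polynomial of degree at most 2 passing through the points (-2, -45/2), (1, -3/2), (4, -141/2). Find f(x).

f(x) = -5x^2 + 2x + 3/2

Write f(x) = ax^2 + bx + c. Substituting each data point gives a linear system:
  4a - 2b + c = -45/2
  a + b + c = -3/2
  16a + 4b + c = -141/2
Solving the system yields a = -5, b = 2, c = 3/2.
So f(x) = -5x^2 + 2x + 3/2.
Check: f(1) = -3/2. ✓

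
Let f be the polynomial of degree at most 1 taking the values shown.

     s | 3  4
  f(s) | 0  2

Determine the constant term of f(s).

-6

Write f(s) = as + b. Substituting each data point gives a linear system:
  3a + b = 0
  4a + b = 2
Solving the system yields a = 2, b = -6.
So f(s) = 2s - 6.
The constant term is -6.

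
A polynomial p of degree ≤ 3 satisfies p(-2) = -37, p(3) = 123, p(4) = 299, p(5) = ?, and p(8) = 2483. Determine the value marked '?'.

The 4 known points determine the degree-3 polynomial uniquely.
Write p(u) = au^3 + bu^2 + cu + d. Substituting each data point gives a linear system:
  -8a + 4b - 2c + d = -37
  27a + 9b + 3c + d = 123
  64a + 16b + 4c + d = 299
  512a + 64b + 8c + d = 2483
Solving the system yields a = 5, b = -1, c = -2, d = 3.
So p(u) = 5u^3 - u^2 - 2u + 3.
Then p(5) = 593.

593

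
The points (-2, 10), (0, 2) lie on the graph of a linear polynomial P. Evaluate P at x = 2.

-6

Write P(x) = ax + b. Substituting each data point gives a linear system:
  -2a + b = 10
  b = 2
Solving the system yields a = -4, b = 2.
So P(x) = -4x + 2.
Then P(2) = -6.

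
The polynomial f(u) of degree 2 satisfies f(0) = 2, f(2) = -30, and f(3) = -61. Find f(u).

Write f(u) = au^2 + bu + c. Substituting each data point gives a linear system:
  c = 2
  4a + 2b + c = -30
  9a + 3b + c = -61
Solving the system yields a = -5, b = -6, c = 2.
So f(u) = -5u^2 - 6u + 2.
Check: f(3) = -61. ✓

f(u) = -5u^2 - 6u + 2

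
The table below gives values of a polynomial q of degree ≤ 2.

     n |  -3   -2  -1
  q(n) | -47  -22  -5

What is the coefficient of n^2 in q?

Write q(n) = an^2 + bn + c. Substituting each data point gives a linear system:
  9a - 3b + c = -47
  4a - 2b + c = -22
  a - b + c = -5
Solving the system yields a = -4, b = 5, c = 4.
So q(n) = -4n² + 5n + 4.
The leading coefficient is -4.

-4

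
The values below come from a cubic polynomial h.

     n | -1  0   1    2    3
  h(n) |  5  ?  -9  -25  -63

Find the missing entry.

-3

On equispaced nodes a degree-3 polynomial has vanishing fourth forward difference, so
  h(-1) - 4·h(0) + 6·h(1) - 4·h(2) + h(3) = 0.
Substituting the known values and solving for h(0):
  -4·h(0) = 12
  h(0) = -3.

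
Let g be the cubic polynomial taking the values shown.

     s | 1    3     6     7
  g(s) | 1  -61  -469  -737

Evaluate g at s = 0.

5

Write g(s) = as^3 + bs^2 + cs + d. Substituting each data point gives a linear system:
  a + b + c + d = 1
  27a + 9b + 3c + d = -61
  216a + 36b + 6c + d = -469
  343a + 49b + 7c + d = -737
Solving the system yields a = -2, b = -1, c = -1, d = 5.
So g(s) = -2s^3 - s^2 - s + 5.
Then g(0) = 5.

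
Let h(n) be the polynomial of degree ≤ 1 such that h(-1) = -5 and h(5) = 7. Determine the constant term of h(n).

Write h(n) = an + b. Substituting each data point gives a linear system:
  -a + b = -5
  5a + b = 7
Solving the system yields a = 2, b = -3.
So h(n) = 2n - 3.
The constant term is -3.

-3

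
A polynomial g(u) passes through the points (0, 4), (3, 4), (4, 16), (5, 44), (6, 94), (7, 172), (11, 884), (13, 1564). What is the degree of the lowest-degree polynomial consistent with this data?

3

Divided differences on the nodes 0, 3, 4, 5, 6, 7, 11, 13:
  order 0: 4  4  16  44  94  172  884  1564
  order 1: 0  12  28  50  78  178  340
  order 2: 3  8  11  14  20  27
  order 3: 1  1  1  1  1
  order 4: 0  0  0  0
  order 5: 0  0  0
  order 6: 0  0
  order 7: 0
The order-3 divided differences are all 1 (nonzero) and every higher order vanishes, so the data lies on a polynomial of degree exactly 3.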